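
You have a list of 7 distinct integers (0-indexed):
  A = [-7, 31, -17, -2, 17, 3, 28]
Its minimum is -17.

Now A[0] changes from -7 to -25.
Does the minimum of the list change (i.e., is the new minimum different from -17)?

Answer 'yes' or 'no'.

Answer: yes

Derivation:
Old min = -17
Change: A[0] -7 -> -25
Changed element was NOT the min; min changes only if -25 < -17.
New min = -25; changed? yes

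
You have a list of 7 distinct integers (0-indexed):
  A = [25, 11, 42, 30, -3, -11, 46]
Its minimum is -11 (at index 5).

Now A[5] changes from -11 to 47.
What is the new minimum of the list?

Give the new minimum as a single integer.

Answer: -3

Derivation:
Old min = -11 (at index 5)
Change: A[5] -11 -> 47
Changed element WAS the min. Need to check: is 47 still <= all others?
  Min of remaining elements: -3
  New min = min(47, -3) = -3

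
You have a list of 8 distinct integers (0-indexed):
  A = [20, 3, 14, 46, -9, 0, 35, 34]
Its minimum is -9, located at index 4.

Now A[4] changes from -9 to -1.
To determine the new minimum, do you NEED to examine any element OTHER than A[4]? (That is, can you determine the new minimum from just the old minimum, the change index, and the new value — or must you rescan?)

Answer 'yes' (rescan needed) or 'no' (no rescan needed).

Old min = -9 at index 4
Change at index 4: -9 -> -1
Index 4 WAS the min and new value -1 > old min -9. Must rescan other elements to find the new min.
Needs rescan: yes

Answer: yes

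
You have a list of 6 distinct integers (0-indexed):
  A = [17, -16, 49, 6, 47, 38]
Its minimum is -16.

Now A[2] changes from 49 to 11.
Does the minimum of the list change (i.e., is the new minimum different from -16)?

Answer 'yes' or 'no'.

Old min = -16
Change: A[2] 49 -> 11
Changed element was NOT the min; min changes only if 11 < -16.
New min = -16; changed? no

Answer: no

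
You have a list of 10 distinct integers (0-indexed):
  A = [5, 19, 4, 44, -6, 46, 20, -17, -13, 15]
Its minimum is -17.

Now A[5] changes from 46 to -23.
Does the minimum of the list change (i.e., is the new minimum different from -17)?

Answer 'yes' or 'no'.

Answer: yes

Derivation:
Old min = -17
Change: A[5] 46 -> -23
Changed element was NOT the min; min changes only if -23 < -17.
New min = -23; changed? yes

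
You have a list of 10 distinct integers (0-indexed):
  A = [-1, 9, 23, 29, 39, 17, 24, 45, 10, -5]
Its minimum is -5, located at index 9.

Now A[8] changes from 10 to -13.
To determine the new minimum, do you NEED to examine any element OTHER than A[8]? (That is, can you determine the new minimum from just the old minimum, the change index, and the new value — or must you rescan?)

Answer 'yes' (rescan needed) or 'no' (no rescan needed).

Old min = -5 at index 9
Change at index 8: 10 -> -13
Index 8 was NOT the min. New min = min(-5, -13). No rescan of other elements needed.
Needs rescan: no

Answer: no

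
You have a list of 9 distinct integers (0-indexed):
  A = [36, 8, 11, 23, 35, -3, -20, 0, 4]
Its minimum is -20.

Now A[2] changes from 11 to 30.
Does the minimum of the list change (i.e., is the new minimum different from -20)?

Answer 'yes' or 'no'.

Old min = -20
Change: A[2] 11 -> 30
Changed element was NOT the min; min changes only if 30 < -20.
New min = -20; changed? no

Answer: no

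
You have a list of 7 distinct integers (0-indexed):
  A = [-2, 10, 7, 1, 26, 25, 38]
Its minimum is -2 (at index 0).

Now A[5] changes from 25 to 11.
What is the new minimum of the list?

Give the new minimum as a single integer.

Answer: -2

Derivation:
Old min = -2 (at index 0)
Change: A[5] 25 -> 11
Changed element was NOT the old min.
  New min = min(old_min, new_val) = min(-2, 11) = -2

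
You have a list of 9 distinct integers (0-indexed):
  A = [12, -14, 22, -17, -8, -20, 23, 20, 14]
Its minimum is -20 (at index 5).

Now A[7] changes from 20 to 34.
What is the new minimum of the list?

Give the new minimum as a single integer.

Old min = -20 (at index 5)
Change: A[7] 20 -> 34
Changed element was NOT the old min.
  New min = min(old_min, new_val) = min(-20, 34) = -20

Answer: -20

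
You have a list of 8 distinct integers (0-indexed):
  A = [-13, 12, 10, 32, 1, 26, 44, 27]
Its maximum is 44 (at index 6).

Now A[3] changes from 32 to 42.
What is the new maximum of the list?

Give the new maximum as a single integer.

Old max = 44 (at index 6)
Change: A[3] 32 -> 42
Changed element was NOT the old max.
  New max = max(old_max, new_val) = max(44, 42) = 44

Answer: 44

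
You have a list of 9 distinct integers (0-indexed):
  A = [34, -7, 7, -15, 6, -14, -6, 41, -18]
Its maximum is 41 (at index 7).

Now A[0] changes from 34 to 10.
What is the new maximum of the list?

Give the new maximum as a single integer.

Answer: 41

Derivation:
Old max = 41 (at index 7)
Change: A[0] 34 -> 10
Changed element was NOT the old max.
  New max = max(old_max, new_val) = max(41, 10) = 41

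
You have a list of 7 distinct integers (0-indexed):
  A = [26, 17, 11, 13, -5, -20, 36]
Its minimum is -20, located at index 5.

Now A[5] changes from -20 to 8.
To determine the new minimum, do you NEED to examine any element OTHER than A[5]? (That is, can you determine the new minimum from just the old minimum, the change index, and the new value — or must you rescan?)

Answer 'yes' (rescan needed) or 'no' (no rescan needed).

Answer: yes

Derivation:
Old min = -20 at index 5
Change at index 5: -20 -> 8
Index 5 WAS the min and new value 8 > old min -20. Must rescan other elements to find the new min.
Needs rescan: yes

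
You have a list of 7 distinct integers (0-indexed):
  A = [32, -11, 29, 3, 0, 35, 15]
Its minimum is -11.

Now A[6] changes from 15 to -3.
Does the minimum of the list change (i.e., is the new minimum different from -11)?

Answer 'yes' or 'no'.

Answer: no

Derivation:
Old min = -11
Change: A[6] 15 -> -3
Changed element was NOT the min; min changes only if -3 < -11.
New min = -11; changed? no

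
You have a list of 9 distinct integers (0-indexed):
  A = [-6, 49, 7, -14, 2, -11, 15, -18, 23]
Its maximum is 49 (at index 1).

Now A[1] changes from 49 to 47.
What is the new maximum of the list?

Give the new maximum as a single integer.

Old max = 49 (at index 1)
Change: A[1] 49 -> 47
Changed element WAS the max -> may need rescan.
  Max of remaining elements: 23
  New max = max(47, 23) = 47

Answer: 47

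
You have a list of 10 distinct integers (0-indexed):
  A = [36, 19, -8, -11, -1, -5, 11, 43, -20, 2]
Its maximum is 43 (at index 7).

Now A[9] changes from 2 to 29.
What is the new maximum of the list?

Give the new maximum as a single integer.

Answer: 43

Derivation:
Old max = 43 (at index 7)
Change: A[9] 2 -> 29
Changed element was NOT the old max.
  New max = max(old_max, new_val) = max(43, 29) = 43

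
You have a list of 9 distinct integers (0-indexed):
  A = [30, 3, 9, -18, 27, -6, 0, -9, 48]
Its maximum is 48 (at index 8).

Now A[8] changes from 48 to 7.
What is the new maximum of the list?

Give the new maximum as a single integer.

Old max = 48 (at index 8)
Change: A[8] 48 -> 7
Changed element WAS the max -> may need rescan.
  Max of remaining elements: 30
  New max = max(7, 30) = 30

Answer: 30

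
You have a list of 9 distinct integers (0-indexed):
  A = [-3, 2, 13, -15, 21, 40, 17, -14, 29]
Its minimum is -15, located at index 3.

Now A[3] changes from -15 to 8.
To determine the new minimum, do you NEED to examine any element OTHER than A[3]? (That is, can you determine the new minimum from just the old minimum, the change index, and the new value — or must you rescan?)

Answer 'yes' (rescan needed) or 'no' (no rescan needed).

Answer: yes

Derivation:
Old min = -15 at index 3
Change at index 3: -15 -> 8
Index 3 WAS the min and new value 8 > old min -15. Must rescan other elements to find the new min.
Needs rescan: yes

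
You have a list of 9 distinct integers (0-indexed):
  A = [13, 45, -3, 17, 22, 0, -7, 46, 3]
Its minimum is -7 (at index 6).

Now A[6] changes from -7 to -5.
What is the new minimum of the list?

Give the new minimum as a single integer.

Answer: -5

Derivation:
Old min = -7 (at index 6)
Change: A[6] -7 -> -5
Changed element WAS the min. Need to check: is -5 still <= all others?
  Min of remaining elements: -3
  New min = min(-5, -3) = -5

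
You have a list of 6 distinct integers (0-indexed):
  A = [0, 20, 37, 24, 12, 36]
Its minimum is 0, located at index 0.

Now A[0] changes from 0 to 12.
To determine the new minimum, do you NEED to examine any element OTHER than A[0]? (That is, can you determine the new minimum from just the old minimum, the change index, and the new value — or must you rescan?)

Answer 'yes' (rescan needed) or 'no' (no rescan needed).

Old min = 0 at index 0
Change at index 0: 0 -> 12
Index 0 WAS the min and new value 12 > old min 0. Must rescan other elements to find the new min.
Needs rescan: yes

Answer: yes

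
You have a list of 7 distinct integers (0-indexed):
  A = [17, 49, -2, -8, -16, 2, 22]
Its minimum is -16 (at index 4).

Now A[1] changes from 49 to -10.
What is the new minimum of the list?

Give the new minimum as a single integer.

Answer: -16

Derivation:
Old min = -16 (at index 4)
Change: A[1] 49 -> -10
Changed element was NOT the old min.
  New min = min(old_min, new_val) = min(-16, -10) = -16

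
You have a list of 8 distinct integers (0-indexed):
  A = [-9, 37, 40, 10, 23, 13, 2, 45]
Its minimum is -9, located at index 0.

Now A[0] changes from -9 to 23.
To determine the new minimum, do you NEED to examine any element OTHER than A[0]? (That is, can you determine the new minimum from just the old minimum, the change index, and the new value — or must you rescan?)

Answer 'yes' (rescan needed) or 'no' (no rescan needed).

Answer: yes

Derivation:
Old min = -9 at index 0
Change at index 0: -9 -> 23
Index 0 WAS the min and new value 23 > old min -9. Must rescan other elements to find the new min.
Needs rescan: yes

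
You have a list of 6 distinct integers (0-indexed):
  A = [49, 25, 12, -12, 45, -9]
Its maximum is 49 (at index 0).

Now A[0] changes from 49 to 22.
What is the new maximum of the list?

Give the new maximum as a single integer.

Old max = 49 (at index 0)
Change: A[0] 49 -> 22
Changed element WAS the max -> may need rescan.
  Max of remaining elements: 45
  New max = max(22, 45) = 45

Answer: 45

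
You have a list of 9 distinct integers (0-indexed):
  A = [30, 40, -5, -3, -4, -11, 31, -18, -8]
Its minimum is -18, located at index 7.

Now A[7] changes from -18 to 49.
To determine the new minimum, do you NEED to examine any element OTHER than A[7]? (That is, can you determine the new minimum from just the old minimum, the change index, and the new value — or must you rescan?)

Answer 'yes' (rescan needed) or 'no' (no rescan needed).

Old min = -18 at index 7
Change at index 7: -18 -> 49
Index 7 WAS the min and new value 49 > old min -18. Must rescan other elements to find the new min.
Needs rescan: yes

Answer: yes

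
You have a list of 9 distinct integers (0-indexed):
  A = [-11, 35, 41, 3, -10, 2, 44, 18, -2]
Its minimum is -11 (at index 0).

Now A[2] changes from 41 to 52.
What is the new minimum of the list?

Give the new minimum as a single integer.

Answer: -11

Derivation:
Old min = -11 (at index 0)
Change: A[2] 41 -> 52
Changed element was NOT the old min.
  New min = min(old_min, new_val) = min(-11, 52) = -11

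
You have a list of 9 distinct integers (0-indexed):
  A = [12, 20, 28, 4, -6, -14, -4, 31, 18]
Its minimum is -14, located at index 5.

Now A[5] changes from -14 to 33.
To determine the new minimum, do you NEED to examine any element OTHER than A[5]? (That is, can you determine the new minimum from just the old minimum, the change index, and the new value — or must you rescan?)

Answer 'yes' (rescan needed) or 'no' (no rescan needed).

Old min = -14 at index 5
Change at index 5: -14 -> 33
Index 5 WAS the min and new value 33 > old min -14. Must rescan other elements to find the new min.
Needs rescan: yes

Answer: yes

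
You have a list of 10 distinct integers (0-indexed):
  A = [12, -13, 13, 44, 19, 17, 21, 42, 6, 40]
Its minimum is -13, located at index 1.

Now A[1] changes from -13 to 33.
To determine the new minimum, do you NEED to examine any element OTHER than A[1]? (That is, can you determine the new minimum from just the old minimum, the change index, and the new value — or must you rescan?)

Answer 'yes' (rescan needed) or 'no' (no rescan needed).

Old min = -13 at index 1
Change at index 1: -13 -> 33
Index 1 WAS the min and new value 33 > old min -13. Must rescan other elements to find the new min.
Needs rescan: yes

Answer: yes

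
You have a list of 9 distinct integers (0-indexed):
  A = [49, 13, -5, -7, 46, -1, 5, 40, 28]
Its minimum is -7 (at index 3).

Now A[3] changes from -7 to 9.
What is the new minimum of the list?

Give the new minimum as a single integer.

Answer: -5

Derivation:
Old min = -7 (at index 3)
Change: A[3] -7 -> 9
Changed element WAS the min. Need to check: is 9 still <= all others?
  Min of remaining elements: -5
  New min = min(9, -5) = -5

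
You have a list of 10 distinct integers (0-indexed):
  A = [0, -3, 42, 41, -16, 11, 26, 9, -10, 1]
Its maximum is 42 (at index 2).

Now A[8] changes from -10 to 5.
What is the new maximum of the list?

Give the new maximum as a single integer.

Answer: 42

Derivation:
Old max = 42 (at index 2)
Change: A[8] -10 -> 5
Changed element was NOT the old max.
  New max = max(old_max, new_val) = max(42, 5) = 42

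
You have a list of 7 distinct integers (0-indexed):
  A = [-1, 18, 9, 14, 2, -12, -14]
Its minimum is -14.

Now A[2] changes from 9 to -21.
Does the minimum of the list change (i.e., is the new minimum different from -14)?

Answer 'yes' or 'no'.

Old min = -14
Change: A[2] 9 -> -21
Changed element was NOT the min; min changes only if -21 < -14.
New min = -21; changed? yes

Answer: yes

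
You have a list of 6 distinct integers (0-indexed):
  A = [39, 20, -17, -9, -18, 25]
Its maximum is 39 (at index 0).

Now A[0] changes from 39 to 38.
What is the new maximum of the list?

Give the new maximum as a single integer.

Answer: 38

Derivation:
Old max = 39 (at index 0)
Change: A[0] 39 -> 38
Changed element WAS the max -> may need rescan.
  Max of remaining elements: 25
  New max = max(38, 25) = 38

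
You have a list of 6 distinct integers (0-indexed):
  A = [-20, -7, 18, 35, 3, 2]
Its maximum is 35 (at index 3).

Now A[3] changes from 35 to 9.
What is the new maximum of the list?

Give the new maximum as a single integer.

Old max = 35 (at index 3)
Change: A[3] 35 -> 9
Changed element WAS the max -> may need rescan.
  Max of remaining elements: 18
  New max = max(9, 18) = 18

Answer: 18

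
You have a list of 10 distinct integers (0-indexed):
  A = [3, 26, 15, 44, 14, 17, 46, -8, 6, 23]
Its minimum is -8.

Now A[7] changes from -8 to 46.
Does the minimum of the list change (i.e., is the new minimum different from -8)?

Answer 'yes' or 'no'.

Old min = -8
Change: A[7] -8 -> 46
Changed element was the min; new min must be rechecked.
New min = 3; changed? yes

Answer: yes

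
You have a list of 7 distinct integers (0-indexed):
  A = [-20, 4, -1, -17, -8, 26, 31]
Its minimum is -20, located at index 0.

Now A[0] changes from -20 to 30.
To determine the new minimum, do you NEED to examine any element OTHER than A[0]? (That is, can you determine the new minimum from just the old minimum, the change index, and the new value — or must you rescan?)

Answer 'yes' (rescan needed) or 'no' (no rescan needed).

Old min = -20 at index 0
Change at index 0: -20 -> 30
Index 0 WAS the min and new value 30 > old min -20. Must rescan other elements to find the new min.
Needs rescan: yes

Answer: yes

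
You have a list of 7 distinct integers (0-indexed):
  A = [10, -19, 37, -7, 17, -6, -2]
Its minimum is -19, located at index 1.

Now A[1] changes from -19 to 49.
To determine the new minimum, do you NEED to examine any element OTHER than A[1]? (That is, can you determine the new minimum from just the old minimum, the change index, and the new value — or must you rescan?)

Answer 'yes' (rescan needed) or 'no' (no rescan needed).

Answer: yes

Derivation:
Old min = -19 at index 1
Change at index 1: -19 -> 49
Index 1 WAS the min and new value 49 > old min -19. Must rescan other elements to find the new min.
Needs rescan: yes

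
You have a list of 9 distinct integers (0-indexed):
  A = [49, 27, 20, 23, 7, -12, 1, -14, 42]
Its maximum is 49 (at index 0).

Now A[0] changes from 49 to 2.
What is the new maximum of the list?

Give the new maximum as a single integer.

Answer: 42

Derivation:
Old max = 49 (at index 0)
Change: A[0] 49 -> 2
Changed element WAS the max -> may need rescan.
  Max of remaining elements: 42
  New max = max(2, 42) = 42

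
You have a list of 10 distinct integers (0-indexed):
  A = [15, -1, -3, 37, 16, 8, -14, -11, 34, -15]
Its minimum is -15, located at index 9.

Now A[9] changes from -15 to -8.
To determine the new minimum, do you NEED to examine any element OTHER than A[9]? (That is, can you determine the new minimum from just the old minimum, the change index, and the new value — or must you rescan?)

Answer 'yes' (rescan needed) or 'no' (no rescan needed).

Old min = -15 at index 9
Change at index 9: -15 -> -8
Index 9 WAS the min and new value -8 > old min -15. Must rescan other elements to find the new min.
Needs rescan: yes

Answer: yes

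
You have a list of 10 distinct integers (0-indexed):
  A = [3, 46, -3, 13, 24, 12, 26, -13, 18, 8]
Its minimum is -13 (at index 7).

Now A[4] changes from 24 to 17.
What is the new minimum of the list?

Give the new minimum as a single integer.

Old min = -13 (at index 7)
Change: A[4] 24 -> 17
Changed element was NOT the old min.
  New min = min(old_min, new_val) = min(-13, 17) = -13

Answer: -13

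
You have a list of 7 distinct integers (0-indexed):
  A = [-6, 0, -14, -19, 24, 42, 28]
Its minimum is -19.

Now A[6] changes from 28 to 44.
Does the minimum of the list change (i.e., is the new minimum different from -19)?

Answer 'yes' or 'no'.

Answer: no

Derivation:
Old min = -19
Change: A[6] 28 -> 44
Changed element was NOT the min; min changes only if 44 < -19.
New min = -19; changed? no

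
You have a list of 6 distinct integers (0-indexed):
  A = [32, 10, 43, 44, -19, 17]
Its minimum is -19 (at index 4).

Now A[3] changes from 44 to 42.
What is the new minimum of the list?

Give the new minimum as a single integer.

Answer: -19

Derivation:
Old min = -19 (at index 4)
Change: A[3] 44 -> 42
Changed element was NOT the old min.
  New min = min(old_min, new_val) = min(-19, 42) = -19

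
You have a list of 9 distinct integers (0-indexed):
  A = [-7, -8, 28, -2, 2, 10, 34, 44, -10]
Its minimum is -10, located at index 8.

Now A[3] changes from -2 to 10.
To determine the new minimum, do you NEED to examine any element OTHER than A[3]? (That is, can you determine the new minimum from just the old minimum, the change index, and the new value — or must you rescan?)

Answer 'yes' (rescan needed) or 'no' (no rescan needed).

Answer: no

Derivation:
Old min = -10 at index 8
Change at index 3: -2 -> 10
Index 3 was NOT the min. New min = min(-10, 10). No rescan of other elements needed.
Needs rescan: no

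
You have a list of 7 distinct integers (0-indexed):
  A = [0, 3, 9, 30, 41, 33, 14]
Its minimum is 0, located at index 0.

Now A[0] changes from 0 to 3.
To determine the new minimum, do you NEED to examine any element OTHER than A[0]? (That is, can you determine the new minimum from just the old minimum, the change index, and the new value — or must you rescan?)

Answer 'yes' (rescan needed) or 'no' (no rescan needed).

Answer: yes

Derivation:
Old min = 0 at index 0
Change at index 0: 0 -> 3
Index 0 WAS the min and new value 3 > old min 0. Must rescan other elements to find the new min.
Needs rescan: yes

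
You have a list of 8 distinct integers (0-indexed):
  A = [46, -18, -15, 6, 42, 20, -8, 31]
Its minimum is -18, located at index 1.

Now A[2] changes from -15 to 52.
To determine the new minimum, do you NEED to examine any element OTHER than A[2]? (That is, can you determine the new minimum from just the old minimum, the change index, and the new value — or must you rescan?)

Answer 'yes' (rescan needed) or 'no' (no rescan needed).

Answer: no

Derivation:
Old min = -18 at index 1
Change at index 2: -15 -> 52
Index 2 was NOT the min. New min = min(-18, 52). No rescan of other elements needed.
Needs rescan: no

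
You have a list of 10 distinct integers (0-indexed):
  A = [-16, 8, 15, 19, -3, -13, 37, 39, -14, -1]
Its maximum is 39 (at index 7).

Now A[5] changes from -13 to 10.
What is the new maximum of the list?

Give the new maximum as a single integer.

Old max = 39 (at index 7)
Change: A[5] -13 -> 10
Changed element was NOT the old max.
  New max = max(old_max, new_val) = max(39, 10) = 39

Answer: 39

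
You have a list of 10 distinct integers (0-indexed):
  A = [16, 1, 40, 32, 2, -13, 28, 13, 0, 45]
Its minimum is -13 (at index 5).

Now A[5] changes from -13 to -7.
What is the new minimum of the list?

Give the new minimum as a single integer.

Old min = -13 (at index 5)
Change: A[5] -13 -> -7
Changed element WAS the min. Need to check: is -7 still <= all others?
  Min of remaining elements: 0
  New min = min(-7, 0) = -7

Answer: -7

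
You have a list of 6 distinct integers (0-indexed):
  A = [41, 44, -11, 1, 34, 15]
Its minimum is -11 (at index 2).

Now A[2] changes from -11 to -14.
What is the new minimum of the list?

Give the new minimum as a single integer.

Old min = -11 (at index 2)
Change: A[2] -11 -> -14
Changed element WAS the min. Need to check: is -14 still <= all others?
  Min of remaining elements: 1
  New min = min(-14, 1) = -14

Answer: -14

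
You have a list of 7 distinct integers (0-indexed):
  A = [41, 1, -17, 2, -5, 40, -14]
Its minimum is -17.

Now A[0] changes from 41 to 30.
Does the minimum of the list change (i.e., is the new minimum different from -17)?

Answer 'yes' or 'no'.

Answer: no

Derivation:
Old min = -17
Change: A[0] 41 -> 30
Changed element was NOT the min; min changes only if 30 < -17.
New min = -17; changed? no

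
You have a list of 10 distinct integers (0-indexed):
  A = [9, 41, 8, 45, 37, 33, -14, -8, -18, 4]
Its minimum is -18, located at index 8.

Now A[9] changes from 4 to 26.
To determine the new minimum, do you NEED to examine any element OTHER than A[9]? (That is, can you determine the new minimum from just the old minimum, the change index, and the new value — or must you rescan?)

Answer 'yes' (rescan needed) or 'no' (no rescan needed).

Old min = -18 at index 8
Change at index 9: 4 -> 26
Index 9 was NOT the min. New min = min(-18, 26). No rescan of other elements needed.
Needs rescan: no

Answer: no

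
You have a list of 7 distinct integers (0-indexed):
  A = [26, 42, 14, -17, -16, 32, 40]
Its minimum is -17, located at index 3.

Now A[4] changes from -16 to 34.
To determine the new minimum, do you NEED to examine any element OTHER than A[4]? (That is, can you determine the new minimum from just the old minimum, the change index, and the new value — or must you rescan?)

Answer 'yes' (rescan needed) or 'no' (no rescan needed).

Answer: no

Derivation:
Old min = -17 at index 3
Change at index 4: -16 -> 34
Index 4 was NOT the min. New min = min(-17, 34). No rescan of other elements needed.
Needs rescan: no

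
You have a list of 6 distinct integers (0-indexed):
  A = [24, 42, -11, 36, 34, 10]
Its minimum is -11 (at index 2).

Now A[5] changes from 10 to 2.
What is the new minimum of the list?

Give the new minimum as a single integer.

Answer: -11

Derivation:
Old min = -11 (at index 2)
Change: A[5] 10 -> 2
Changed element was NOT the old min.
  New min = min(old_min, new_val) = min(-11, 2) = -11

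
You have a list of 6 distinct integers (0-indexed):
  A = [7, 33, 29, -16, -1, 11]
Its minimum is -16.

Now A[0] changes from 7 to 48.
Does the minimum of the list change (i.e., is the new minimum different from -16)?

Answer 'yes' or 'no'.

Answer: no

Derivation:
Old min = -16
Change: A[0] 7 -> 48
Changed element was NOT the min; min changes only if 48 < -16.
New min = -16; changed? no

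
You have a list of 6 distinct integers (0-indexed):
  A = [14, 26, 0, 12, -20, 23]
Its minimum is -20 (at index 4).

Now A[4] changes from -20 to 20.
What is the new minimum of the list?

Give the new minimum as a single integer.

Old min = -20 (at index 4)
Change: A[4] -20 -> 20
Changed element WAS the min. Need to check: is 20 still <= all others?
  Min of remaining elements: 0
  New min = min(20, 0) = 0

Answer: 0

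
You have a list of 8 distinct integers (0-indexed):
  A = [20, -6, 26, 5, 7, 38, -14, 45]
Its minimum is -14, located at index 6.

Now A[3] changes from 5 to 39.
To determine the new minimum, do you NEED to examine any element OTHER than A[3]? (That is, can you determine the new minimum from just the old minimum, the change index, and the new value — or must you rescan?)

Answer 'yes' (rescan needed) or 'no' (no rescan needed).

Answer: no

Derivation:
Old min = -14 at index 6
Change at index 3: 5 -> 39
Index 3 was NOT the min. New min = min(-14, 39). No rescan of other elements needed.
Needs rescan: no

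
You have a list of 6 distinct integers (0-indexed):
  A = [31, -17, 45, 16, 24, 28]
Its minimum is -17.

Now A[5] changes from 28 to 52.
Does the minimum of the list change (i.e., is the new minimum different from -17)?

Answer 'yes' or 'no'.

Answer: no

Derivation:
Old min = -17
Change: A[5] 28 -> 52
Changed element was NOT the min; min changes only if 52 < -17.
New min = -17; changed? no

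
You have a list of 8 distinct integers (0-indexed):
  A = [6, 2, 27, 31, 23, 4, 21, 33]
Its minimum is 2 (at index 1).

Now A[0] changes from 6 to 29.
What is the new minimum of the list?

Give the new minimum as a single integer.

Old min = 2 (at index 1)
Change: A[0] 6 -> 29
Changed element was NOT the old min.
  New min = min(old_min, new_val) = min(2, 29) = 2

Answer: 2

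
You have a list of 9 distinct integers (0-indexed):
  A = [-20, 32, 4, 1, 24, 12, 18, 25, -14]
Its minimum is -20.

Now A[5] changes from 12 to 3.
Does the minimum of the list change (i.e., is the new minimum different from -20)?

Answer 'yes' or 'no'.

Old min = -20
Change: A[5] 12 -> 3
Changed element was NOT the min; min changes only if 3 < -20.
New min = -20; changed? no

Answer: no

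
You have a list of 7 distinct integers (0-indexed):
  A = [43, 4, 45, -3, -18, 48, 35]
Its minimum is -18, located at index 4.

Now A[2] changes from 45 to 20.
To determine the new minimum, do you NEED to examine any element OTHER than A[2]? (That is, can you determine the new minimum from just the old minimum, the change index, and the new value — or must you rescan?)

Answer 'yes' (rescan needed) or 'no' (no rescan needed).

Answer: no

Derivation:
Old min = -18 at index 4
Change at index 2: 45 -> 20
Index 2 was NOT the min. New min = min(-18, 20). No rescan of other elements needed.
Needs rescan: no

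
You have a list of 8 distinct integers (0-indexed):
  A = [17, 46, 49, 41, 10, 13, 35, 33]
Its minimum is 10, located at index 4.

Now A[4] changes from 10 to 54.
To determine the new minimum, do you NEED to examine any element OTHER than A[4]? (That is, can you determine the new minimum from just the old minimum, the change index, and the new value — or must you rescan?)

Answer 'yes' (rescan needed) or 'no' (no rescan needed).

Answer: yes

Derivation:
Old min = 10 at index 4
Change at index 4: 10 -> 54
Index 4 WAS the min and new value 54 > old min 10. Must rescan other elements to find the new min.
Needs rescan: yes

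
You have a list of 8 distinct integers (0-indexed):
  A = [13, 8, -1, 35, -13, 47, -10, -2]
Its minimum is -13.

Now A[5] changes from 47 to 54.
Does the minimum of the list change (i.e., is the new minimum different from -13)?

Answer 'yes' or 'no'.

Old min = -13
Change: A[5] 47 -> 54
Changed element was NOT the min; min changes only if 54 < -13.
New min = -13; changed? no

Answer: no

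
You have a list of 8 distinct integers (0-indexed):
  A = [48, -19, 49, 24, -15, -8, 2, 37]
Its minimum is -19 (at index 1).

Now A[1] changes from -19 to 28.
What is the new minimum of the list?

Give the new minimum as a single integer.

Answer: -15

Derivation:
Old min = -19 (at index 1)
Change: A[1] -19 -> 28
Changed element WAS the min. Need to check: is 28 still <= all others?
  Min of remaining elements: -15
  New min = min(28, -15) = -15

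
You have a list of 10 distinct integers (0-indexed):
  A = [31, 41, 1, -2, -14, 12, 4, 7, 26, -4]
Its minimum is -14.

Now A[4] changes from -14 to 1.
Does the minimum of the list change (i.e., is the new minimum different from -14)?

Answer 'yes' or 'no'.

Answer: yes

Derivation:
Old min = -14
Change: A[4] -14 -> 1
Changed element was the min; new min must be rechecked.
New min = -4; changed? yes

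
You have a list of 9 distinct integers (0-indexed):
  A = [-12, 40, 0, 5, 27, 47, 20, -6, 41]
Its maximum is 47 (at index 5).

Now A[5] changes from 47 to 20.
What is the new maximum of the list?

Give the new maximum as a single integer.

Answer: 41

Derivation:
Old max = 47 (at index 5)
Change: A[5] 47 -> 20
Changed element WAS the max -> may need rescan.
  Max of remaining elements: 41
  New max = max(20, 41) = 41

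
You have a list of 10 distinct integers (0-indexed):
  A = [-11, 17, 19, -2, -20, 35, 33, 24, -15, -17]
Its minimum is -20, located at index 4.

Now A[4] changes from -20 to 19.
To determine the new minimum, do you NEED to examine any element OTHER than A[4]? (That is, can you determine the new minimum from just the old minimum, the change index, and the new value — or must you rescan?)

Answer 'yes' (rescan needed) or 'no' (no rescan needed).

Old min = -20 at index 4
Change at index 4: -20 -> 19
Index 4 WAS the min and new value 19 > old min -20. Must rescan other elements to find the new min.
Needs rescan: yes

Answer: yes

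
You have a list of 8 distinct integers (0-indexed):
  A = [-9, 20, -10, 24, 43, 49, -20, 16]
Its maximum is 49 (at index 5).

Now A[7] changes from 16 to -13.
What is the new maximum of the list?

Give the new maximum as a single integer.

Old max = 49 (at index 5)
Change: A[7] 16 -> -13
Changed element was NOT the old max.
  New max = max(old_max, new_val) = max(49, -13) = 49

Answer: 49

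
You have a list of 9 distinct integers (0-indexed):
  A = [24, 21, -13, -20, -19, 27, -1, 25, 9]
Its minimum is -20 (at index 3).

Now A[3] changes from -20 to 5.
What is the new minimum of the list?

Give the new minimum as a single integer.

Answer: -19

Derivation:
Old min = -20 (at index 3)
Change: A[3] -20 -> 5
Changed element WAS the min. Need to check: is 5 still <= all others?
  Min of remaining elements: -19
  New min = min(5, -19) = -19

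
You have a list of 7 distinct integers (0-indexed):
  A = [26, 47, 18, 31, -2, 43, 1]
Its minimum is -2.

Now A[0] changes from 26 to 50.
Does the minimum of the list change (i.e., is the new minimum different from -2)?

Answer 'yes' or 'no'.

Old min = -2
Change: A[0] 26 -> 50
Changed element was NOT the min; min changes only if 50 < -2.
New min = -2; changed? no

Answer: no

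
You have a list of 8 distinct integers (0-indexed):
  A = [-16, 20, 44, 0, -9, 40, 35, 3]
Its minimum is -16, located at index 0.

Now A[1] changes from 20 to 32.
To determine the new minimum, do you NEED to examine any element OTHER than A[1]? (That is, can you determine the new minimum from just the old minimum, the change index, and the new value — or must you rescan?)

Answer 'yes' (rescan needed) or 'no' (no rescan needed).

Old min = -16 at index 0
Change at index 1: 20 -> 32
Index 1 was NOT the min. New min = min(-16, 32). No rescan of other elements needed.
Needs rescan: no

Answer: no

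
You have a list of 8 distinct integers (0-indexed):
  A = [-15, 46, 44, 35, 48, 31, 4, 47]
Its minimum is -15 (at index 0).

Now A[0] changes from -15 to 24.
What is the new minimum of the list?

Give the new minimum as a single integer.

Answer: 4

Derivation:
Old min = -15 (at index 0)
Change: A[0] -15 -> 24
Changed element WAS the min. Need to check: is 24 still <= all others?
  Min of remaining elements: 4
  New min = min(24, 4) = 4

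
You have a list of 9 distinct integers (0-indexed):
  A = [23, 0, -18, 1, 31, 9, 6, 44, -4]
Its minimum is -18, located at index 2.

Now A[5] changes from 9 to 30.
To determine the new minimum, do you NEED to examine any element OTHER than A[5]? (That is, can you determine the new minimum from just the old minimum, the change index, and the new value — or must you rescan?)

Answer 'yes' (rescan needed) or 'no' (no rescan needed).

Answer: no

Derivation:
Old min = -18 at index 2
Change at index 5: 9 -> 30
Index 5 was NOT the min. New min = min(-18, 30). No rescan of other elements needed.
Needs rescan: no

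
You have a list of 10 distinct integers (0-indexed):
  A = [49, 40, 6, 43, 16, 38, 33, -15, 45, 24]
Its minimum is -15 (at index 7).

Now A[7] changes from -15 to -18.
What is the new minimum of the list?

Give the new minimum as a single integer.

Answer: -18

Derivation:
Old min = -15 (at index 7)
Change: A[7] -15 -> -18
Changed element WAS the min. Need to check: is -18 still <= all others?
  Min of remaining elements: 6
  New min = min(-18, 6) = -18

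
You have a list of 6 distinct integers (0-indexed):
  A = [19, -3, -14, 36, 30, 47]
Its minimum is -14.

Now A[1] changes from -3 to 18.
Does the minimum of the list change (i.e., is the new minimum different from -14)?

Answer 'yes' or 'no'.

Old min = -14
Change: A[1] -3 -> 18
Changed element was NOT the min; min changes only if 18 < -14.
New min = -14; changed? no

Answer: no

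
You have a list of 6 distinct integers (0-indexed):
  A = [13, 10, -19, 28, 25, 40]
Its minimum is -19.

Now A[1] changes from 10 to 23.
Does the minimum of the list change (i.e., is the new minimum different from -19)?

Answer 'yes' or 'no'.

Answer: no

Derivation:
Old min = -19
Change: A[1] 10 -> 23
Changed element was NOT the min; min changes only if 23 < -19.
New min = -19; changed? no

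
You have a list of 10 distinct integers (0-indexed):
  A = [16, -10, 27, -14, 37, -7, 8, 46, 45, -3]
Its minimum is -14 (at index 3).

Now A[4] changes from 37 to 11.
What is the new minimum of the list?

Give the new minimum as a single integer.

Old min = -14 (at index 3)
Change: A[4] 37 -> 11
Changed element was NOT the old min.
  New min = min(old_min, new_val) = min(-14, 11) = -14

Answer: -14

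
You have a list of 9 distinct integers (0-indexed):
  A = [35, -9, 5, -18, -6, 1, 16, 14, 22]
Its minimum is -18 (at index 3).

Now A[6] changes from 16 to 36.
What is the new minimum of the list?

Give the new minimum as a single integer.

Old min = -18 (at index 3)
Change: A[6] 16 -> 36
Changed element was NOT the old min.
  New min = min(old_min, new_val) = min(-18, 36) = -18

Answer: -18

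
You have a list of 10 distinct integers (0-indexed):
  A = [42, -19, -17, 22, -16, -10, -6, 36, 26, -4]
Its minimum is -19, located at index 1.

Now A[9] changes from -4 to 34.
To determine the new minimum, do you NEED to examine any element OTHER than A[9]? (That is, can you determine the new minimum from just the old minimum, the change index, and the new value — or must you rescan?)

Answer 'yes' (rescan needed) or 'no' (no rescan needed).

Answer: no

Derivation:
Old min = -19 at index 1
Change at index 9: -4 -> 34
Index 9 was NOT the min. New min = min(-19, 34). No rescan of other elements needed.
Needs rescan: no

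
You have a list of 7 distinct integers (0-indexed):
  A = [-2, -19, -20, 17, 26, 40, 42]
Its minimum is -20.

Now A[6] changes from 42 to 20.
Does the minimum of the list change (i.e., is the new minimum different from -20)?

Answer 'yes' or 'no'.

Old min = -20
Change: A[6] 42 -> 20
Changed element was NOT the min; min changes only if 20 < -20.
New min = -20; changed? no

Answer: no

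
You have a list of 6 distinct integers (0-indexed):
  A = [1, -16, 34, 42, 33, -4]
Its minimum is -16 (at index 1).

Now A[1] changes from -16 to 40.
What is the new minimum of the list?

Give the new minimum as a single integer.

Answer: -4

Derivation:
Old min = -16 (at index 1)
Change: A[1] -16 -> 40
Changed element WAS the min. Need to check: is 40 still <= all others?
  Min of remaining elements: -4
  New min = min(40, -4) = -4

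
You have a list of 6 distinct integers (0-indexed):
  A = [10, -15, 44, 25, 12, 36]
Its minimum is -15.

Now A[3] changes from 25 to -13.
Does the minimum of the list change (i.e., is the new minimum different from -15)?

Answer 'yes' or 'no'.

Old min = -15
Change: A[3] 25 -> -13
Changed element was NOT the min; min changes only if -13 < -15.
New min = -15; changed? no

Answer: no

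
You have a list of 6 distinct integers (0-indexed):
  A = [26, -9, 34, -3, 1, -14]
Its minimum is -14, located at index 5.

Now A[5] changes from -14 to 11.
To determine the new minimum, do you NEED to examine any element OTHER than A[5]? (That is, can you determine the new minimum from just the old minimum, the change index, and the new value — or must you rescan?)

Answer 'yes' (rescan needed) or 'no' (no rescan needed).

Old min = -14 at index 5
Change at index 5: -14 -> 11
Index 5 WAS the min and new value 11 > old min -14. Must rescan other elements to find the new min.
Needs rescan: yes

Answer: yes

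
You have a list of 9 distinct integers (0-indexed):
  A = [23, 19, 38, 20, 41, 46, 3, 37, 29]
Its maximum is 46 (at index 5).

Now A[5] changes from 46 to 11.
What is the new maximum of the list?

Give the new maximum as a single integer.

Answer: 41

Derivation:
Old max = 46 (at index 5)
Change: A[5] 46 -> 11
Changed element WAS the max -> may need rescan.
  Max of remaining elements: 41
  New max = max(11, 41) = 41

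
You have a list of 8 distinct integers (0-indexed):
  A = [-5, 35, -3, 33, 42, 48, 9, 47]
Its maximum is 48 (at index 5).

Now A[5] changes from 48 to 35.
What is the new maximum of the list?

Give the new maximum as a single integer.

Answer: 47

Derivation:
Old max = 48 (at index 5)
Change: A[5] 48 -> 35
Changed element WAS the max -> may need rescan.
  Max of remaining elements: 47
  New max = max(35, 47) = 47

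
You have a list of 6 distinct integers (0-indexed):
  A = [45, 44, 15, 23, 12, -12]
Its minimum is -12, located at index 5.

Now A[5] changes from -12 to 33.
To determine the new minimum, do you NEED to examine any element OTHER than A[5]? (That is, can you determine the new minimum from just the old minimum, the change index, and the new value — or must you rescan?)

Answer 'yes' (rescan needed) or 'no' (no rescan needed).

Old min = -12 at index 5
Change at index 5: -12 -> 33
Index 5 WAS the min and new value 33 > old min -12. Must rescan other elements to find the new min.
Needs rescan: yes

Answer: yes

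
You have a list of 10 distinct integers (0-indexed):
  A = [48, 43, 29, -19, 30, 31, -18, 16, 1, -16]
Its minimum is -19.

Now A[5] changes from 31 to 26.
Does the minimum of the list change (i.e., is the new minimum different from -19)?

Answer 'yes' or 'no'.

Answer: no

Derivation:
Old min = -19
Change: A[5] 31 -> 26
Changed element was NOT the min; min changes only if 26 < -19.
New min = -19; changed? no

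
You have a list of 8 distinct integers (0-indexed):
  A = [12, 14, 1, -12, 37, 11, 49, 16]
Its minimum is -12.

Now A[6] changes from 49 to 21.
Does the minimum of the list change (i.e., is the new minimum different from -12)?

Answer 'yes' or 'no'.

Answer: no

Derivation:
Old min = -12
Change: A[6] 49 -> 21
Changed element was NOT the min; min changes only if 21 < -12.
New min = -12; changed? no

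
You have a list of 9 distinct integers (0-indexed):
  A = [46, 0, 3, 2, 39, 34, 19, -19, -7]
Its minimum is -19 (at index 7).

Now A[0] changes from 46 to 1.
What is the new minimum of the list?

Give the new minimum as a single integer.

Answer: -19

Derivation:
Old min = -19 (at index 7)
Change: A[0] 46 -> 1
Changed element was NOT the old min.
  New min = min(old_min, new_val) = min(-19, 1) = -19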